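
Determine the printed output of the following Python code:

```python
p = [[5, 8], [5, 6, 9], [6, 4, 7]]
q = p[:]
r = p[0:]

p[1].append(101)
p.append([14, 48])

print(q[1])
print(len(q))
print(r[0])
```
[5, 6, 9, 101]
3
[5, 8]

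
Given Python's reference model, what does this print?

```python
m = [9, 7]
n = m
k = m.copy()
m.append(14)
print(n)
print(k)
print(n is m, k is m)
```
[9, 7, 14]
[9, 7]
True False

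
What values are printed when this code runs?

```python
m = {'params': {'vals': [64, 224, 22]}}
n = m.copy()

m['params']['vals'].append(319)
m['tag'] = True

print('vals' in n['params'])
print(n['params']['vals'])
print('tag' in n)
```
True
[64, 224, 22, 319]
False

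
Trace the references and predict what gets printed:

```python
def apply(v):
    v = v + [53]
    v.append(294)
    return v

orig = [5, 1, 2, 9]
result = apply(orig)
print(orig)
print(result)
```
[5, 1, 2, 9]
[5, 1, 2, 9, 53, 294]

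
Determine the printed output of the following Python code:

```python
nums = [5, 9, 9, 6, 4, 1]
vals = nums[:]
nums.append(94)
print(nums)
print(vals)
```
[5, 9, 9, 6, 4, 1, 94]
[5, 9, 9, 6, 4, 1]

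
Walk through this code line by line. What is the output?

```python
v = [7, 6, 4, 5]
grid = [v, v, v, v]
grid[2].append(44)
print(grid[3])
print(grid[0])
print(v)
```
[7, 6, 4, 5, 44]
[7, 6, 4, 5, 44]
[7, 6, 4, 5, 44]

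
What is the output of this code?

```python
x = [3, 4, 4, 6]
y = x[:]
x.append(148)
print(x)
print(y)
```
[3, 4, 4, 6, 148]
[3, 4, 4, 6]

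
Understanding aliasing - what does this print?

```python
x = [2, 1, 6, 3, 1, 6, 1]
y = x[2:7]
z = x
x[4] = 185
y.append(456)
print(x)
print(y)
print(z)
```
[2, 1, 6, 3, 185, 6, 1]
[6, 3, 1, 6, 1, 456]
[2, 1, 6, 3, 185, 6, 1]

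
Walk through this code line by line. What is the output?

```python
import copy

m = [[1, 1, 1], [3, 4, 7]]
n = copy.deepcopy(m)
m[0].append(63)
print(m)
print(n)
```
[[1, 1, 1, 63], [3, 4, 7]]
[[1, 1, 1], [3, 4, 7]]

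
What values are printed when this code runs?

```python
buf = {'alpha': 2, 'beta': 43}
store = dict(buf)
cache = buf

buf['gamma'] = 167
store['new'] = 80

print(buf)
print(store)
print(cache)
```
{'alpha': 2, 'beta': 43, 'gamma': 167}
{'alpha': 2, 'beta': 43, 'new': 80}
{'alpha': 2, 'beta': 43, 'gamma': 167}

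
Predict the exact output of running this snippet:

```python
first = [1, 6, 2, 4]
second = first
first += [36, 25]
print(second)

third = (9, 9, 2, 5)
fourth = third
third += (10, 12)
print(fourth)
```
[1, 6, 2, 4, 36, 25]
(9, 9, 2, 5)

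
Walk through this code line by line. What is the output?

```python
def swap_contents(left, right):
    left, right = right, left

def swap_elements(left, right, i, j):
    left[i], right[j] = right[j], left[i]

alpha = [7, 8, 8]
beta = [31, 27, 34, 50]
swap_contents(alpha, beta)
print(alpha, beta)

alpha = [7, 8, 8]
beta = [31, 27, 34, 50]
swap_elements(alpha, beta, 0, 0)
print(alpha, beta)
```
[7, 8, 8] [31, 27, 34, 50]
[31, 8, 8] [7, 27, 34, 50]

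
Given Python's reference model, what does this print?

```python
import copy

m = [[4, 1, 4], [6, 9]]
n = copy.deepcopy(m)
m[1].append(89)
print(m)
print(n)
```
[[4, 1, 4], [6, 9, 89]]
[[4, 1, 4], [6, 9]]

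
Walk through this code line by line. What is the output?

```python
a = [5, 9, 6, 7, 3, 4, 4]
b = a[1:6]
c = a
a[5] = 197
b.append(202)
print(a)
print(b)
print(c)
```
[5, 9, 6, 7, 3, 197, 4]
[9, 6, 7, 3, 4, 202]
[5, 9, 6, 7, 3, 197, 4]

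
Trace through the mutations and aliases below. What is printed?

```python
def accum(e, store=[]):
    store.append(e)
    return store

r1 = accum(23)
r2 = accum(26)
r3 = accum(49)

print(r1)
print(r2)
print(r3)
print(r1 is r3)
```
[23, 26, 49]
[23, 26, 49]
[23, 26, 49]
True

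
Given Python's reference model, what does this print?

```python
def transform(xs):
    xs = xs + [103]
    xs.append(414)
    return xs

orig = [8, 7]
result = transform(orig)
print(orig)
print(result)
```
[8, 7]
[8, 7, 103, 414]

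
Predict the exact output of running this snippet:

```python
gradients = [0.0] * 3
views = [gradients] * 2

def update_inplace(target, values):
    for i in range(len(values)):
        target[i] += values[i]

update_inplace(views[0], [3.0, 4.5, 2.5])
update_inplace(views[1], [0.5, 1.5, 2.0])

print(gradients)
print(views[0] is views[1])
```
[3.5, 6.0, 4.5]
True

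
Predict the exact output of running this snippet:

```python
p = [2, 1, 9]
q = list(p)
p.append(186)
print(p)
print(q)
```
[2, 1, 9, 186]
[2, 1, 9]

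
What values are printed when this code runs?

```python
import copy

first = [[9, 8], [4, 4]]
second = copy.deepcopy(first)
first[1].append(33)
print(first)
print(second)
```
[[9, 8], [4, 4, 33]]
[[9, 8], [4, 4]]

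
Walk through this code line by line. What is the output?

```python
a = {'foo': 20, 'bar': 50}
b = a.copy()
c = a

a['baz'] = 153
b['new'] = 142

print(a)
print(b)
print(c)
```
{'foo': 20, 'bar': 50, 'baz': 153}
{'foo': 20, 'bar': 50, 'new': 142}
{'foo': 20, 'bar': 50, 'baz': 153}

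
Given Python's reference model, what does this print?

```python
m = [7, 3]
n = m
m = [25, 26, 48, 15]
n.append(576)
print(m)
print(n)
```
[25, 26, 48, 15]
[7, 3, 576]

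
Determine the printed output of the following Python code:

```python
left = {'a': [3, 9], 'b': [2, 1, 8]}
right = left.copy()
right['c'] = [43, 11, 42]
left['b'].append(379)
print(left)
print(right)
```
{'a': [3, 9], 'b': [2, 1, 8, 379]}
{'a': [3, 9], 'b': [2, 1, 8, 379], 'c': [43, 11, 42]}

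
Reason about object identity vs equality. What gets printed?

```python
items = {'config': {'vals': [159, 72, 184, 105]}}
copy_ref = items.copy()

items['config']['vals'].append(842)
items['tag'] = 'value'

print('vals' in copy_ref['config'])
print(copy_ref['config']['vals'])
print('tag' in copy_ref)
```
True
[159, 72, 184, 105, 842]
False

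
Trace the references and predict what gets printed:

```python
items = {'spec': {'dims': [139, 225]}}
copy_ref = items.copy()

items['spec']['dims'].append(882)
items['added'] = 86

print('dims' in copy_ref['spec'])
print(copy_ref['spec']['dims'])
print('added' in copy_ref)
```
True
[139, 225, 882]
False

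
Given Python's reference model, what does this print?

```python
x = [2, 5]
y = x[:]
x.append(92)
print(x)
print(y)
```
[2, 5, 92]
[2, 5]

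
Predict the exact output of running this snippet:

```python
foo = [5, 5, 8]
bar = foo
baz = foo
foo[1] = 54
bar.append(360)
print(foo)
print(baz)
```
[5, 54, 8, 360]
[5, 54, 8, 360]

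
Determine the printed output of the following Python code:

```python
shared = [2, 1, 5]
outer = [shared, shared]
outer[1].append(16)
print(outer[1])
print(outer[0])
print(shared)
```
[2, 1, 5, 16]
[2, 1, 5, 16]
[2, 1, 5, 16]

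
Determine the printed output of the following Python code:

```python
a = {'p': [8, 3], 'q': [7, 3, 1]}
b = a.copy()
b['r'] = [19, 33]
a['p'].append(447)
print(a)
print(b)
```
{'p': [8, 3, 447], 'q': [7, 3, 1]}
{'p': [8, 3, 447], 'q': [7, 3, 1], 'r': [19, 33]}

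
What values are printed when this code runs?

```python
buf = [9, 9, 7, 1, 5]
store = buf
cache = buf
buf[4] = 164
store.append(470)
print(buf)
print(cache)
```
[9, 9, 7, 1, 164, 470]
[9, 9, 7, 1, 164, 470]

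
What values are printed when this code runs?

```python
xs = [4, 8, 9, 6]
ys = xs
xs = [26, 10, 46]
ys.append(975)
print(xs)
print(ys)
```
[26, 10, 46]
[4, 8, 9, 6, 975]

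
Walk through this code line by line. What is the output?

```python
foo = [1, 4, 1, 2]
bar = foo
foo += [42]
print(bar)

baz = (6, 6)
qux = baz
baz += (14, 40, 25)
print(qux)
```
[1, 4, 1, 2, 42]
(6, 6)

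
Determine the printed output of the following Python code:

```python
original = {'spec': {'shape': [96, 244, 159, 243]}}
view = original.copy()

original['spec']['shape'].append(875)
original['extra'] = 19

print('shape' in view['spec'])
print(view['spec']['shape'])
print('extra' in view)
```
True
[96, 244, 159, 243, 875]
False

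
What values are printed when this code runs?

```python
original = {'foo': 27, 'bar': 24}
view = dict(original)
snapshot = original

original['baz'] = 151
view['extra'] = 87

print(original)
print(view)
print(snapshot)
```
{'foo': 27, 'bar': 24, 'baz': 151}
{'foo': 27, 'bar': 24, 'extra': 87}
{'foo': 27, 'bar': 24, 'baz': 151}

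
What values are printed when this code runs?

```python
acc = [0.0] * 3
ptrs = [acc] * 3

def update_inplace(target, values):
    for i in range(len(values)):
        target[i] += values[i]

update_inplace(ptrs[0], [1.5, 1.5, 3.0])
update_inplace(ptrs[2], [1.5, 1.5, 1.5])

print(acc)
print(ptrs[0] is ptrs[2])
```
[3.0, 3.0, 4.5]
True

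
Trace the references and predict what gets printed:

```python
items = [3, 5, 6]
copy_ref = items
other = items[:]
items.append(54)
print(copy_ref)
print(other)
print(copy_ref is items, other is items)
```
[3, 5, 6, 54]
[3, 5, 6]
True False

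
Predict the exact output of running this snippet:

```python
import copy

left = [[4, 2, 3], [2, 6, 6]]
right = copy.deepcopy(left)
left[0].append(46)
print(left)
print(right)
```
[[4, 2, 3, 46], [2, 6, 6]]
[[4, 2, 3], [2, 6, 6]]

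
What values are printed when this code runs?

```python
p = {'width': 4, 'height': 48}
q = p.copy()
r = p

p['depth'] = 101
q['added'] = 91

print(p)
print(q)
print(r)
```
{'width': 4, 'height': 48, 'depth': 101}
{'width': 4, 'height': 48, 'added': 91}
{'width': 4, 'height': 48, 'depth': 101}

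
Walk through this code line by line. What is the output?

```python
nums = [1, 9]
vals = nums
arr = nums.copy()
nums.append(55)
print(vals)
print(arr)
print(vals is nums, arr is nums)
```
[1, 9, 55]
[1, 9]
True False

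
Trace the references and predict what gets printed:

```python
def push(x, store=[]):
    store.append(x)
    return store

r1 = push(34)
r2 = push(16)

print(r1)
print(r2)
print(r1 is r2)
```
[34, 16]
[34, 16]
True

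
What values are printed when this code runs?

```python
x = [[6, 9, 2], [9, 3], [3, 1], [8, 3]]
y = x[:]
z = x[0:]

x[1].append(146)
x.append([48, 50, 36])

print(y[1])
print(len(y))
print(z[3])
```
[9, 3, 146]
4
[8, 3]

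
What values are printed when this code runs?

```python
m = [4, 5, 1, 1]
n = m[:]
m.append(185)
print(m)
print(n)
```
[4, 5, 1, 1, 185]
[4, 5, 1, 1]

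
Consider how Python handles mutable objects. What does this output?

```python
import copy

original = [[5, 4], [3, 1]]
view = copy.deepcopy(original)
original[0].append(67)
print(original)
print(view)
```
[[5, 4, 67], [3, 1]]
[[5, 4], [3, 1]]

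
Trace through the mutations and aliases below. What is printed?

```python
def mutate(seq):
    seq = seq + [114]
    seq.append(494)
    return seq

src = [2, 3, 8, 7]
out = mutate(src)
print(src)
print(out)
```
[2, 3, 8, 7]
[2, 3, 8, 7, 114, 494]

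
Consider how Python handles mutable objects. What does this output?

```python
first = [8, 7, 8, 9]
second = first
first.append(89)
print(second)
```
[8, 7, 8, 9, 89]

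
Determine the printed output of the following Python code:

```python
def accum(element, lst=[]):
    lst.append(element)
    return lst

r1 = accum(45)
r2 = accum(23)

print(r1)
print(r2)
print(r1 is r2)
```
[45, 23]
[45, 23]
True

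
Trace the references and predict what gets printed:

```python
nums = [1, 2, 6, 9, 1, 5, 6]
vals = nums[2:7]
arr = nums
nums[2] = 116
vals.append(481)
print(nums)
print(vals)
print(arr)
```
[1, 2, 116, 9, 1, 5, 6]
[6, 9, 1, 5, 6, 481]
[1, 2, 116, 9, 1, 5, 6]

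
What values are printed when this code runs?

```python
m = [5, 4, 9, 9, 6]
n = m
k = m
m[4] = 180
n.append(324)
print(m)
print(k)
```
[5, 4, 9, 9, 180, 324]
[5, 4, 9, 9, 180, 324]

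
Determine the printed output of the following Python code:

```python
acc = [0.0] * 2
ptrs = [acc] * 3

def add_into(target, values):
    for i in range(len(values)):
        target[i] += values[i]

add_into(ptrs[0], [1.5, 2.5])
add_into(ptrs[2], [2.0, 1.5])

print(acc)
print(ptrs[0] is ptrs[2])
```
[3.5, 4.0]
True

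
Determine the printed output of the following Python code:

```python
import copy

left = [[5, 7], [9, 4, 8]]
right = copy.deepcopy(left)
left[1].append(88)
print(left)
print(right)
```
[[5, 7], [9, 4, 8, 88]]
[[5, 7], [9, 4, 8]]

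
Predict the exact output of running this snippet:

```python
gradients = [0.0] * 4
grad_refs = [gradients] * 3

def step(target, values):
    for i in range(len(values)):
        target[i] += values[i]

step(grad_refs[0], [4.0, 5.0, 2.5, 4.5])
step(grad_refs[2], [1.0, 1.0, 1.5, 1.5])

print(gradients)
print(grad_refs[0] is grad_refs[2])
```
[5.0, 6.0, 4.0, 6.0]
True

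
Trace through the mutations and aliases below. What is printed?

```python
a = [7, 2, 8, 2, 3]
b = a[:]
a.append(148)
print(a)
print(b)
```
[7, 2, 8, 2, 3, 148]
[7, 2, 8, 2, 3]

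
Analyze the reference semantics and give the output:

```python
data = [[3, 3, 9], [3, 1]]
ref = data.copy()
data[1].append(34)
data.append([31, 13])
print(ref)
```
[[3, 3, 9], [3, 1, 34]]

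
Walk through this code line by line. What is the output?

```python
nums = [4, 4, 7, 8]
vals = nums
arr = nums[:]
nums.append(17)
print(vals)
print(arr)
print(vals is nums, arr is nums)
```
[4, 4, 7, 8, 17]
[4, 4, 7, 8]
True False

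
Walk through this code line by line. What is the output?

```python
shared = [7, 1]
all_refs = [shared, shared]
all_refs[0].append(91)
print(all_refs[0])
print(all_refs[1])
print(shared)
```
[7, 1, 91]
[7, 1, 91]
[7, 1, 91]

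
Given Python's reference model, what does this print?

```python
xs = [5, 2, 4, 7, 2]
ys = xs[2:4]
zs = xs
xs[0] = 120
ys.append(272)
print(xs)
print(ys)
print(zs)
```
[120, 2, 4, 7, 2]
[4, 7, 272]
[120, 2, 4, 7, 2]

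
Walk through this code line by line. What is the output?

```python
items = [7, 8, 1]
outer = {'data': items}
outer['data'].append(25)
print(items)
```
[7, 8, 1, 25]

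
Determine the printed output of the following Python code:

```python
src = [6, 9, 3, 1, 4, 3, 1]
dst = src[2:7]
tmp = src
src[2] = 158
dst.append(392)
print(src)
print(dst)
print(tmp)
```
[6, 9, 158, 1, 4, 3, 1]
[3, 1, 4, 3, 1, 392]
[6, 9, 158, 1, 4, 3, 1]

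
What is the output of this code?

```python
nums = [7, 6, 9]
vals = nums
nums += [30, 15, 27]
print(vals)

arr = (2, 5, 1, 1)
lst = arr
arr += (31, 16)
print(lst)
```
[7, 6, 9, 30, 15, 27]
(2, 5, 1, 1)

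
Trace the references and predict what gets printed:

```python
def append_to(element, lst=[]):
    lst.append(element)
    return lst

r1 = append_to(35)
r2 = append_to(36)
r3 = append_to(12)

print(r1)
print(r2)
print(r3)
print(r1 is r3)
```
[35, 36, 12]
[35, 36, 12]
[35, 36, 12]
True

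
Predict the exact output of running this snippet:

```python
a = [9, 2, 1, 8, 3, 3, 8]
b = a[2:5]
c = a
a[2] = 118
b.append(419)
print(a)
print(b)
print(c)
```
[9, 2, 118, 8, 3, 3, 8]
[1, 8, 3, 419]
[9, 2, 118, 8, 3, 3, 8]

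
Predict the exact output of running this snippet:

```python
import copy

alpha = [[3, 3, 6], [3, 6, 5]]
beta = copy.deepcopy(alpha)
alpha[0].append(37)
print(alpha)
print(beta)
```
[[3, 3, 6, 37], [3, 6, 5]]
[[3, 3, 6], [3, 6, 5]]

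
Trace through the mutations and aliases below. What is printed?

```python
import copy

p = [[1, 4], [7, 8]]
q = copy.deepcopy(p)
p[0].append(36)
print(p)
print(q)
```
[[1, 4, 36], [7, 8]]
[[1, 4], [7, 8]]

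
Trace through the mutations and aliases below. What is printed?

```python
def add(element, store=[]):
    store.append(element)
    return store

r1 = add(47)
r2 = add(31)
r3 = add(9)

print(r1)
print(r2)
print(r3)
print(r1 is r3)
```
[47, 31, 9]
[47, 31, 9]
[47, 31, 9]
True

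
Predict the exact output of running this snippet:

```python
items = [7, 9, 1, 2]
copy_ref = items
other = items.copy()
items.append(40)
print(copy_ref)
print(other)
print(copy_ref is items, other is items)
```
[7, 9, 1, 2, 40]
[7, 9, 1, 2]
True False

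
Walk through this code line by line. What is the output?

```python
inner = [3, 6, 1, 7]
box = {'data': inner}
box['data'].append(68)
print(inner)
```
[3, 6, 1, 7, 68]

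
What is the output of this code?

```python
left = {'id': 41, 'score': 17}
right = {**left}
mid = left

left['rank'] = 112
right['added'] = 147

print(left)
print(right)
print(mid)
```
{'id': 41, 'score': 17, 'rank': 112}
{'id': 41, 'score': 17, 'added': 147}
{'id': 41, 'score': 17, 'rank': 112}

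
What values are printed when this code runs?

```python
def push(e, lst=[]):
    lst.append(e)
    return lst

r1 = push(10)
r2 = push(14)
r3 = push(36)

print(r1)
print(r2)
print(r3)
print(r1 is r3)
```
[10, 14, 36]
[10, 14, 36]
[10, 14, 36]
True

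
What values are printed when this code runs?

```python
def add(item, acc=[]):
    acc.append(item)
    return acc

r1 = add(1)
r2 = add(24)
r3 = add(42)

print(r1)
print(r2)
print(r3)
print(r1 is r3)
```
[1, 24, 42]
[1, 24, 42]
[1, 24, 42]
True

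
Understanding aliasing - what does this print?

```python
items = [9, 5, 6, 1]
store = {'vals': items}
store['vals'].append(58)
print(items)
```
[9, 5, 6, 1, 58]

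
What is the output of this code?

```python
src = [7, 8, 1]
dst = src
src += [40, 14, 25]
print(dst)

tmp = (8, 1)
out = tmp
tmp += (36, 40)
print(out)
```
[7, 8, 1, 40, 14, 25]
(8, 1)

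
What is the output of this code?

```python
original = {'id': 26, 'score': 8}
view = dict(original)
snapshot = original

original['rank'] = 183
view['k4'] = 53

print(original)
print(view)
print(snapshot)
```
{'id': 26, 'score': 8, 'rank': 183}
{'id': 26, 'score': 8, 'k4': 53}
{'id': 26, 'score': 8, 'rank': 183}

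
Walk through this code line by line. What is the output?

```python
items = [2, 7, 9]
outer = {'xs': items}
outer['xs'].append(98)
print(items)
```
[2, 7, 9, 98]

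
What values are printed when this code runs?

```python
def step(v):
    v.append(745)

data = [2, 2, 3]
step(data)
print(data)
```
[2, 2, 3, 745]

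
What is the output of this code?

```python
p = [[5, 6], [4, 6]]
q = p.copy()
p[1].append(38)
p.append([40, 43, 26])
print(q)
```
[[5, 6], [4, 6, 38]]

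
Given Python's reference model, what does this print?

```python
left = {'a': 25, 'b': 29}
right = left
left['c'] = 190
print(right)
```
{'a': 25, 'b': 29, 'c': 190}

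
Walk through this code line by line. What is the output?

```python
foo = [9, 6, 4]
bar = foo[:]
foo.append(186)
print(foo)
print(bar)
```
[9, 6, 4, 186]
[9, 6, 4]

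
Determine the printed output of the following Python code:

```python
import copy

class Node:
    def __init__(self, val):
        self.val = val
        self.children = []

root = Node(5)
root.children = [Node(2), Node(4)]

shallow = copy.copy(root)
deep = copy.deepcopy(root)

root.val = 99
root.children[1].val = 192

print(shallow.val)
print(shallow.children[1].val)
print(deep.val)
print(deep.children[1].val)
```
5
192
5
4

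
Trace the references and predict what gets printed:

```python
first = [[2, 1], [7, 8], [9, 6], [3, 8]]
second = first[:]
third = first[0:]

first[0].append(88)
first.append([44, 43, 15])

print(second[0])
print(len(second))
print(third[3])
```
[2, 1, 88]
4
[3, 8]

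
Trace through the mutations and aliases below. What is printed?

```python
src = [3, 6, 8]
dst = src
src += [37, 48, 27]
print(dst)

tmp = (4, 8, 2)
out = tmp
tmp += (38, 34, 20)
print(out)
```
[3, 6, 8, 37, 48, 27]
(4, 8, 2)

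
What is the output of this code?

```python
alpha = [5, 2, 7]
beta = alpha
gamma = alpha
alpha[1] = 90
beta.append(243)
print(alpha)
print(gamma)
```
[5, 90, 7, 243]
[5, 90, 7, 243]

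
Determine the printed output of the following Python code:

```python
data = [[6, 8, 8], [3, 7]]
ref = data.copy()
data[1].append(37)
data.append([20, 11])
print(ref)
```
[[6, 8, 8], [3, 7, 37]]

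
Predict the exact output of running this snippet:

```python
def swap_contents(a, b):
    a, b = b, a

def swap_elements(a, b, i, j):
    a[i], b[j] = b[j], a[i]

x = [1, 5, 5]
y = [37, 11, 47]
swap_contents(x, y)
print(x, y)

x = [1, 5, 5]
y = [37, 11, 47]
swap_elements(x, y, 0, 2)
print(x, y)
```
[1, 5, 5] [37, 11, 47]
[47, 5, 5] [37, 11, 1]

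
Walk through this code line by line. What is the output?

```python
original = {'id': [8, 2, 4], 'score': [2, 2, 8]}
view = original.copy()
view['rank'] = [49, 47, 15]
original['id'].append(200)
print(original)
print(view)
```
{'id': [8, 2, 4, 200], 'score': [2, 2, 8]}
{'id': [8, 2, 4, 200], 'score': [2, 2, 8], 'rank': [49, 47, 15]}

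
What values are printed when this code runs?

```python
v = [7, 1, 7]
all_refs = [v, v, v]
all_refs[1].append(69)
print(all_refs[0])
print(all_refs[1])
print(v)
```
[7, 1, 7, 69]
[7, 1, 7, 69]
[7, 1, 7, 69]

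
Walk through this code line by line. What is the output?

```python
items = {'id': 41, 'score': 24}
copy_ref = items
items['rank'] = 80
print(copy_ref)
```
{'id': 41, 'score': 24, 'rank': 80}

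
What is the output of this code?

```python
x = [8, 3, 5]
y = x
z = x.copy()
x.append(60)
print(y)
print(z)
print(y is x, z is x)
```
[8, 3, 5, 60]
[8, 3, 5]
True False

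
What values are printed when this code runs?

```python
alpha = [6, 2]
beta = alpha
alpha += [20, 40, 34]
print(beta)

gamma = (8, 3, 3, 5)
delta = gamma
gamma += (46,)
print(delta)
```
[6, 2, 20, 40, 34]
(8, 3, 3, 5)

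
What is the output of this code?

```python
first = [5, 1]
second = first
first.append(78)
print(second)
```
[5, 1, 78]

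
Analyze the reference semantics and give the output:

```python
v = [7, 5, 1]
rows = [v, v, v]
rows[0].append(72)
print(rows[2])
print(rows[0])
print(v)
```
[7, 5, 1, 72]
[7, 5, 1, 72]
[7, 5, 1, 72]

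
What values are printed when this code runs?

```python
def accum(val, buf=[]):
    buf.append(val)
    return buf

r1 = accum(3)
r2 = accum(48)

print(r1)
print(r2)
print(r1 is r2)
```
[3, 48]
[3, 48]
True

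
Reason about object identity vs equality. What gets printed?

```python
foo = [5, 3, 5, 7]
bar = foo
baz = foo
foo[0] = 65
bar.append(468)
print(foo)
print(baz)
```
[65, 3, 5, 7, 468]
[65, 3, 5, 7, 468]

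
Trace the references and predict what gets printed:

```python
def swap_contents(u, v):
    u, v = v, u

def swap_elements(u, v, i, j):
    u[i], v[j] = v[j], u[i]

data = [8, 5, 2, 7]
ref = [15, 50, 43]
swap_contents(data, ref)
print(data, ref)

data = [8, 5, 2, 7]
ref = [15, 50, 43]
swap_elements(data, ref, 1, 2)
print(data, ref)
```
[8, 5, 2, 7] [15, 50, 43]
[8, 43, 2, 7] [15, 50, 5]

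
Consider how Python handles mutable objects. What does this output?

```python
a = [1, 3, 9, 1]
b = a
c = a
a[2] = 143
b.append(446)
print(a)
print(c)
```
[1, 3, 143, 1, 446]
[1, 3, 143, 1, 446]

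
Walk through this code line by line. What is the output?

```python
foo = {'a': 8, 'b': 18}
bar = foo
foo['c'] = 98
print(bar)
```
{'a': 8, 'b': 18, 'c': 98}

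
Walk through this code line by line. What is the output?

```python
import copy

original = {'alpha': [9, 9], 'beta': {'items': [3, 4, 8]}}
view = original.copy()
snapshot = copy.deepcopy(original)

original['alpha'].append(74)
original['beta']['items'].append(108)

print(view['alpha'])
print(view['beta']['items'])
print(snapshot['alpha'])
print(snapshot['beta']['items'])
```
[9, 9, 74]
[3, 4, 8, 108]
[9, 9]
[3, 4, 8]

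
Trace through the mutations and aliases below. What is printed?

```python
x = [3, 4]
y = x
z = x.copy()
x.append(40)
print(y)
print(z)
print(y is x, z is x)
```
[3, 4, 40]
[3, 4]
True False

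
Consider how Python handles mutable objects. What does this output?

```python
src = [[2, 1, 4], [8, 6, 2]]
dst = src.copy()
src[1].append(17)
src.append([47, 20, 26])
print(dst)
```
[[2, 1, 4], [8, 6, 2, 17]]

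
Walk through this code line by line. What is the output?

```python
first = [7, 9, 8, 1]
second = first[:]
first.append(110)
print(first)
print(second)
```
[7, 9, 8, 1, 110]
[7, 9, 8, 1]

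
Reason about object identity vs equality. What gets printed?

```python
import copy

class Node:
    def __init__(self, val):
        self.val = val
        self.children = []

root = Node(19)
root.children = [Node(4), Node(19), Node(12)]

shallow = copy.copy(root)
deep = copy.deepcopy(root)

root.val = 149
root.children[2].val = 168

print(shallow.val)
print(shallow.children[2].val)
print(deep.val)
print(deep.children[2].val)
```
19
168
19
12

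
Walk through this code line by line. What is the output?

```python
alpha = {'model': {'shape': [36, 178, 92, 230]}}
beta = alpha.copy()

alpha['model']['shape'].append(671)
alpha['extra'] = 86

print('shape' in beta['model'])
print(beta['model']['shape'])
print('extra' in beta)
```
True
[36, 178, 92, 230, 671]
False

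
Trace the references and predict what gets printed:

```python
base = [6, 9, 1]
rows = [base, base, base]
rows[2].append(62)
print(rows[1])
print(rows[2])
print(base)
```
[6, 9, 1, 62]
[6, 9, 1, 62]
[6, 9, 1, 62]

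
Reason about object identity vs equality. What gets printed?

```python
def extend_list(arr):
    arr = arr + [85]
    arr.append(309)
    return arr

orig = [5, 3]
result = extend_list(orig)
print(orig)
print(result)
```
[5, 3]
[5, 3, 85, 309]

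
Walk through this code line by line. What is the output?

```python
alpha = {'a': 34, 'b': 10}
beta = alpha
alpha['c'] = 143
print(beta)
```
{'a': 34, 'b': 10, 'c': 143}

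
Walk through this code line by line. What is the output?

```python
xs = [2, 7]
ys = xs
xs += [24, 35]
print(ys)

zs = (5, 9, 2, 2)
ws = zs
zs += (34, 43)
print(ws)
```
[2, 7, 24, 35]
(5, 9, 2, 2)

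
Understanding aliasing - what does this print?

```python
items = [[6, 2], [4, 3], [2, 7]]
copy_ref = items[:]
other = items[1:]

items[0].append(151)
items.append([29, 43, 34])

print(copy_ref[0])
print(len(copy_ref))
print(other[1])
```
[6, 2, 151]
3
[2, 7]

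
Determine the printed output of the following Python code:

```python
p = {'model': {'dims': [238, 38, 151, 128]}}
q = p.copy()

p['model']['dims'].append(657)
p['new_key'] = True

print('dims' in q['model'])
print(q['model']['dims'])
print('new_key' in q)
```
True
[238, 38, 151, 128, 657]
False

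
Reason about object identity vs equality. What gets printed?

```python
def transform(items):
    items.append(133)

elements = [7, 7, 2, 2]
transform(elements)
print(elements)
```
[7, 7, 2, 2, 133]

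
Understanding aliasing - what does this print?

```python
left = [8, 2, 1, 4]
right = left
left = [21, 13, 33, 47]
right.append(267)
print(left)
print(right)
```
[21, 13, 33, 47]
[8, 2, 1, 4, 267]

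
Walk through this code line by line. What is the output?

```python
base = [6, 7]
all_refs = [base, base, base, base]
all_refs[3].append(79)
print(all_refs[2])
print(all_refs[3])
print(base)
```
[6, 7, 79]
[6, 7, 79]
[6, 7, 79]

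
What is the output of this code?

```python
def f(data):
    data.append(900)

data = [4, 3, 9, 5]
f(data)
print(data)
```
[4, 3, 9, 5, 900]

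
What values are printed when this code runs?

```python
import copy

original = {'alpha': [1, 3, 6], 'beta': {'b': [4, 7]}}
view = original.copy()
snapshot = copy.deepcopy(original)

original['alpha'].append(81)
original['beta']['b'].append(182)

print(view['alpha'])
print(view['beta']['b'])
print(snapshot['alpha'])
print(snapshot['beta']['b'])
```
[1, 3, 6, 81]
[4, 7, 182]
[1, 3, 6]
[4, 7]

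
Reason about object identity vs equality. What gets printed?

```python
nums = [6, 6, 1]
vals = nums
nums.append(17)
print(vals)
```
[6, 6, 1, 17]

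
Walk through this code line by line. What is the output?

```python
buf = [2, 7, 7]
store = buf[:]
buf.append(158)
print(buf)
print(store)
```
[2, 7, 7, 158]
[2, 7, 7]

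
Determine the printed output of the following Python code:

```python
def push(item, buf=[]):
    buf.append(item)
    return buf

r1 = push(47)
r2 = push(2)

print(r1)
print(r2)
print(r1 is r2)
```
[47, 2]
[47, 2]
True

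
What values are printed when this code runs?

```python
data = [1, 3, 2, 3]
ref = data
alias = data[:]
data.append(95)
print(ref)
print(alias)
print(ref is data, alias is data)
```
[1, 3, 2, 3, 95]
[1, 3, 2, 3]
True False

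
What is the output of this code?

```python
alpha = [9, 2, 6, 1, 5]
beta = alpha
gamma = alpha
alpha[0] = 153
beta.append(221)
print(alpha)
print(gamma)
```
[153, 2, 6, 1, 5, 221]
[153, 2, 6, 1, 5, 221]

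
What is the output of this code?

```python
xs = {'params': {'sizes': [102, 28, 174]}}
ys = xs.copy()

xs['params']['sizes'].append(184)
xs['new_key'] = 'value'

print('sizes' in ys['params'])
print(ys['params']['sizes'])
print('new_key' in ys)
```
True
[102, 28, 174, 184]
False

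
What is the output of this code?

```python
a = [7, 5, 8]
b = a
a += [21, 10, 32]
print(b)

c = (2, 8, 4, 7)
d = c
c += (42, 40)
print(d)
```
[7, 5, 8, 21, 10, 32]
(2, 8, 4, 7)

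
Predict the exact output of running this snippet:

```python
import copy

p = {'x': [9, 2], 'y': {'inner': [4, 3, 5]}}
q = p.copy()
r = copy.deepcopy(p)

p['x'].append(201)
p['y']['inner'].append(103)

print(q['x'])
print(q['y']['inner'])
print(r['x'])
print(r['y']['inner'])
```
[9, 2, 201]
[4, 3, 5, 103]
[9, 2]
[4, 3, 5]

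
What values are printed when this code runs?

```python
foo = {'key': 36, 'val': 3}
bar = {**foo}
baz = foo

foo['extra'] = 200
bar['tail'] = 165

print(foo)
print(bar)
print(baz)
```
{'key': 36, 'val': 3, 'extra': 200}
{'key': 36, 'val': 3, 'tail': 165}
{'key': 36, 'val': 3, 'extra': 200}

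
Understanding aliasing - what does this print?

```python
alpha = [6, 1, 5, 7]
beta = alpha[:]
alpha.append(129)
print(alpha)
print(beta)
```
[6, 1, 5, 7, 129]
[6, 1, 5, 7]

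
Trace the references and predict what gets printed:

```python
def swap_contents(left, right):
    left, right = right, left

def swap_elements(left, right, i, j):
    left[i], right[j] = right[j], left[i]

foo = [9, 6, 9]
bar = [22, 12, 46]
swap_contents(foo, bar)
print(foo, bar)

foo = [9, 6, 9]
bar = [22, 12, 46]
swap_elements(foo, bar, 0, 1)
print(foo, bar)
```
[9, 6, 9] [22, 12, 46]
[12, 6, 9] [22, 9, 46]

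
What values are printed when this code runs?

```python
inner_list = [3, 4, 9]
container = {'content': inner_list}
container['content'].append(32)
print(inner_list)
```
[3, 4, 9, 32]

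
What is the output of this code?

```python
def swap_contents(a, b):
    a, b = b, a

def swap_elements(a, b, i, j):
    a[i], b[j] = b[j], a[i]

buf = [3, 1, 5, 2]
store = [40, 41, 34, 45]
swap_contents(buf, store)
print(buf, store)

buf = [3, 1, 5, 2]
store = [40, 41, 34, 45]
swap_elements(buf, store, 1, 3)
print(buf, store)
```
[3, 1, 5, 2] [40, 41, 34, 45]
[3, 45, 5, 2] [40, 41, 34, 1]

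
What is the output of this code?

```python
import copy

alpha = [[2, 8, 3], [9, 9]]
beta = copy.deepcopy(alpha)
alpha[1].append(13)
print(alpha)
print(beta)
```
[[2, 8, 3], [9, 9, 13]]
[[2, 8, 3], [9, 9]]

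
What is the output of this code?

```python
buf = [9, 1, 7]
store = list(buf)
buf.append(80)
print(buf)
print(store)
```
[9, 1, 7, 80]
[9, 1, 7]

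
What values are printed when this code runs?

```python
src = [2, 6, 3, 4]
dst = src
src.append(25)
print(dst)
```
[2, 6, 3, 4, 25]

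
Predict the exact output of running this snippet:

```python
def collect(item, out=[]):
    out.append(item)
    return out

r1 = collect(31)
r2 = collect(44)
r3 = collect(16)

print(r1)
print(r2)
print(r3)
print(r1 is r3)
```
[31, 44, 16]
[31, 44, 16]
[31, 44, 16]
True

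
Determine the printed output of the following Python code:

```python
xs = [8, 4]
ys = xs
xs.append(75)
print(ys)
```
[8, 4, 75]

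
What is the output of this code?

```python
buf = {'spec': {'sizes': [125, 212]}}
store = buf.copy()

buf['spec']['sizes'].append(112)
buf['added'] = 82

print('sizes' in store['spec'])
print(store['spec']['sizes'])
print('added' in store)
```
True
[125, 212, 112]
False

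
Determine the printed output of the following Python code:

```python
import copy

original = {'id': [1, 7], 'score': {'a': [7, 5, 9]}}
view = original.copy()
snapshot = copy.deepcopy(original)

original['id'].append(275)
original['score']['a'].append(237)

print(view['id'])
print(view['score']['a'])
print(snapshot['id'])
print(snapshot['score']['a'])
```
[1, 7, 275]
[7, 5, 9, 237]
[1, 7]
[7, 5, 9]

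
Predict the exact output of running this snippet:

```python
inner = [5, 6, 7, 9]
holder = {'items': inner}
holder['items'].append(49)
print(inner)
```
[5, 6, 7, 9, 49]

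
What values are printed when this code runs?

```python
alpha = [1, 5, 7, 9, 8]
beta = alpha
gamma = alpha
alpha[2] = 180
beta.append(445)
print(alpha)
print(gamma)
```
[1, 5, 180, 9, 8, 445]
[1, 5, 180, 9, 8, 445]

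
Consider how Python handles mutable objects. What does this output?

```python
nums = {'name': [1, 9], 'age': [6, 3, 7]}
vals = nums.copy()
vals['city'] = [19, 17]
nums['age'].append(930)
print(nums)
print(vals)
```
{'name': [1, 9], 'age': [6, 3, 7, 930]}
{'name': [1, 9], 'age': [6, 3, 7, 930], 'city': [19, 17]}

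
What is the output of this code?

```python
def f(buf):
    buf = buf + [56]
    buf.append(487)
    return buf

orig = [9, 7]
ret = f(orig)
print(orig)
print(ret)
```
[9, 7]
[9, 7, 56, 487]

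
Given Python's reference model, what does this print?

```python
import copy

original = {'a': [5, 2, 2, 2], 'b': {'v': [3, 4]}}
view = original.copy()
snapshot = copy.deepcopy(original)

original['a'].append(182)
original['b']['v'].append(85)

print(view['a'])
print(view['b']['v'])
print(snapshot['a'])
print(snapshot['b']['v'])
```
[5, 2, 2, 2, 182]
[3, 4, 85]
[5, 2, 2, 2]
[3, 4]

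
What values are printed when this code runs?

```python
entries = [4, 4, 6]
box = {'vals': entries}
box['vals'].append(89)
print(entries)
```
[4, 4, 6, 89]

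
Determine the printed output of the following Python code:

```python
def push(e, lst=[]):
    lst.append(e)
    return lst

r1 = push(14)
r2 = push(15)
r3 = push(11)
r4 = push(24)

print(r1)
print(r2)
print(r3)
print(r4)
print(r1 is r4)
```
[14, 15, 11, 24]
[14, 15, 11, 24]
[14, 15, 11, 24]
[14, 15, 11, 24]
True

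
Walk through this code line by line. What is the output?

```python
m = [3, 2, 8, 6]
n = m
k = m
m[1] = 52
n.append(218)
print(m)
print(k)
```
[3, 52, 8, 6, 218]
[3, 52, 8, 6, 218]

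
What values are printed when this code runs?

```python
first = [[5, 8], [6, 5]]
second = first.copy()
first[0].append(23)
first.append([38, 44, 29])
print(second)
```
[[5, 8, 23], [6, 5]]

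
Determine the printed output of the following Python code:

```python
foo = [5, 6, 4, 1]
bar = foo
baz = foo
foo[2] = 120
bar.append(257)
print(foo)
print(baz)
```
[5, 6, 120, 1, 257]
[5, 6, 120, 1, 257]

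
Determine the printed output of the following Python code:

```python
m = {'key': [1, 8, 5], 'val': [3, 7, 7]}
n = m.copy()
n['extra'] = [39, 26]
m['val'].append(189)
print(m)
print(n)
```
{'key': [1, 8, 5], 'val': [3, 7, 7, 189]}
{'key': [1, 8, 5], 'val': [3, 7, 7, 189], 'extra': [39, 26]}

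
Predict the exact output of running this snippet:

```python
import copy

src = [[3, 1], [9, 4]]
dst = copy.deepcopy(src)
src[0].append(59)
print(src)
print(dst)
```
[[3, 1, 59], [9, 4]]
[[3, 1], [9, 4]]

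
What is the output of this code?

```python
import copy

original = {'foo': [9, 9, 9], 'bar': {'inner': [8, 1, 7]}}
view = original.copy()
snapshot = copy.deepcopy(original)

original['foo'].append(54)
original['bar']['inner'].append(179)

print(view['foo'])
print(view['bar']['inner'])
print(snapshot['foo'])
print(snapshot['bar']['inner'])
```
[9, 9, 9, 54]
[8, 1, 7, 179]
[9, 9, 9]
[8, 1, 7]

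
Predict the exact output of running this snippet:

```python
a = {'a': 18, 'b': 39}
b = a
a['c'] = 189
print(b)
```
{'a': 18, 'b': 39, 'c': 189}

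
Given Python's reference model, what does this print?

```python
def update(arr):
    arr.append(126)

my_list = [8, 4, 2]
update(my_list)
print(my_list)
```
[8, 4, 2, 126]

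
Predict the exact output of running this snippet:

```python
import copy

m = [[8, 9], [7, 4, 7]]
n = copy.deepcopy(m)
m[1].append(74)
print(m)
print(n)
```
[[8, 9], [7, 4, 7, 74]]
[[8, 9], [7, 4, 7]]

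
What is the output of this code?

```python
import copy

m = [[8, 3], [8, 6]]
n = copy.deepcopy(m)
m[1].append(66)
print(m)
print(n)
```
[[8, 3], [8, 6, 66]]
[[8, 3], [8, 6]]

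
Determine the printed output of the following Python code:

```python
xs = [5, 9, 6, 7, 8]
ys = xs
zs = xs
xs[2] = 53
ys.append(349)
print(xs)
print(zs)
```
[5, 9, 53, 7, 8, 349]
[5, 9, 53, 7, 8, 349]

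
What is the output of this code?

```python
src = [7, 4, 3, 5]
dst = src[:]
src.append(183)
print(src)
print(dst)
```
[7, 4, 3, 5, 183]
[7, 4, 3, 5]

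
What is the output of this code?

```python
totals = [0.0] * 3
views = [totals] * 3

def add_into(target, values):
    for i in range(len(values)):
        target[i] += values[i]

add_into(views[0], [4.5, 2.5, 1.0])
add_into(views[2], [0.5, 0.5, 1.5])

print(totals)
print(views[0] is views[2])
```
[5.0, 3.0, 2.5]
True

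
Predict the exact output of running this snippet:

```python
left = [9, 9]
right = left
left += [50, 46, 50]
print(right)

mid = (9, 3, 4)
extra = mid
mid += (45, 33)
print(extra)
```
[9, 9, 50, 46, 50]
(9, 3, 4)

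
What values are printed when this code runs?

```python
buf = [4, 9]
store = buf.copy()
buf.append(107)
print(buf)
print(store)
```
[4, 9, 107]
[4, 9]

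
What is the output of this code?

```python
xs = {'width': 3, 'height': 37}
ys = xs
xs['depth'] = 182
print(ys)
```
{'width': 3, 'height': 37, 'depth': 182}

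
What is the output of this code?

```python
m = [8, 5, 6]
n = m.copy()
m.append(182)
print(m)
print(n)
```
[8, 5, 6, 182]
[8, 5, 6]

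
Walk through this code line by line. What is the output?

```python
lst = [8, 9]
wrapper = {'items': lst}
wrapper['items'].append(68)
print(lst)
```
[8, 9, 68]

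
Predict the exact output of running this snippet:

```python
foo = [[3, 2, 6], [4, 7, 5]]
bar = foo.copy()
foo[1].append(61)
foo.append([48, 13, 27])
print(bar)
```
[[3, 2, 6], [4, 7, 5, 61]]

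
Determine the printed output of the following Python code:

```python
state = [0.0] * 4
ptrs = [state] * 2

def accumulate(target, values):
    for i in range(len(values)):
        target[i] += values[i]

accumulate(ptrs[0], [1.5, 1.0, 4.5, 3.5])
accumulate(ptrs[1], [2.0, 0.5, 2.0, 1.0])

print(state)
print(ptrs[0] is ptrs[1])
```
[3.5, 1.5, 6.5, 4.5]
True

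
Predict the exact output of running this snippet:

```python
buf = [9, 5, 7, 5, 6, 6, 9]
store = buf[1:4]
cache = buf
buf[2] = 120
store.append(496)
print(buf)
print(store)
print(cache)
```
[9, 5, 120, 5, 6, 6, 9]
[5, 7, 5, 496]
[9, 5, 120, 5, 6, 6, 9]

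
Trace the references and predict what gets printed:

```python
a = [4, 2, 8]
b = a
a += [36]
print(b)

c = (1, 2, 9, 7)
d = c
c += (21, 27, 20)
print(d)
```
[4, 2, 8, 36]
(1, 2, 9, 7)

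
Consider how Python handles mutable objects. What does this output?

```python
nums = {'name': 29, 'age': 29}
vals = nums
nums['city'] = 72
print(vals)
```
{'name': 29, 'age': 29, 'city': 72}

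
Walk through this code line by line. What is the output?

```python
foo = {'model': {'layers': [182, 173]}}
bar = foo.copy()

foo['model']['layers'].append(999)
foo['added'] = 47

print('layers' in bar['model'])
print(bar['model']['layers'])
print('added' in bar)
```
True
[182, 173, 999]
False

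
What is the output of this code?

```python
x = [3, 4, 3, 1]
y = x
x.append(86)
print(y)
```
[3, 4, 3, 1, 86]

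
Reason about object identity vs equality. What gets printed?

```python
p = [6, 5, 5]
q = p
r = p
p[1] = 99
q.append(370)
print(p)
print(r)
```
[6, 99, 5, 370]
[6, 99, 5, 370]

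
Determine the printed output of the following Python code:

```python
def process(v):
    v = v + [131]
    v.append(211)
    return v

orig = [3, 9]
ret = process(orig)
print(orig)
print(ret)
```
[3, 9]
[3, 9, 131, 211]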